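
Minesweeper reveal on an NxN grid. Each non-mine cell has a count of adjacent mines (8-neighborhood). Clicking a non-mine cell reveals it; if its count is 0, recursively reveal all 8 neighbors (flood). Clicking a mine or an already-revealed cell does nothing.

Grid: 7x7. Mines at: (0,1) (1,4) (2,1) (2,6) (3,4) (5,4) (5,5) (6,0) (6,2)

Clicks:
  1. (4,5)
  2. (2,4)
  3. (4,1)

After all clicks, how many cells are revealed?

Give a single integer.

Click 1 (4,5) count=3: revealed 1 new [(4,5)] -> total=1
Click 2 (2,4) count=2: revealed 1 new [(2,4)] -> total=2
Click 3 (4,1) count=0: revealed 12 new [(3,0) (3,1) (3,2) (3,3) (4,0) (4,1) (4,2) (4,3) (5,0) (5,1) (5,2) (5,3)] -> total=14

Answer: 14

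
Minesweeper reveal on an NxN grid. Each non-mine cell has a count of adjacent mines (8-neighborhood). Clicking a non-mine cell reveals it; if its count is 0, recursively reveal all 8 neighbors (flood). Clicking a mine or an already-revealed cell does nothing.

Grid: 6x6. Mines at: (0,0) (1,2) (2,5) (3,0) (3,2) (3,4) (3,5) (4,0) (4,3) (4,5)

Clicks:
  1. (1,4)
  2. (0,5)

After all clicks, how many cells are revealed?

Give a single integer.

Click 1 (1,4) count=1: revealed 1 new [(1,4)] -> total=1
Click 2 (0,5) count=0: revealed 5 new [(0,3) (0,4) (0,5) (1,3) (1,5)] -> total=6

Answer: 6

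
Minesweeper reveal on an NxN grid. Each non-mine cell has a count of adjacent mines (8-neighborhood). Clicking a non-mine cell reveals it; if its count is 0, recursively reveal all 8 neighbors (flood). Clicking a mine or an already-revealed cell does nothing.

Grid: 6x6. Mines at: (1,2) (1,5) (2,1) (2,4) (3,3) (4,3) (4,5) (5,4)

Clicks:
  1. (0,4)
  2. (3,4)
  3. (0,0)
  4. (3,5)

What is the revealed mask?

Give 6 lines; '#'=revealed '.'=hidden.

Click 1 (0,4) count=1: revealed 1 new [(0,4)] -> total=1
Click 2 (3,4) count=4: revealed 1 new [(3,4)] -> total=2
Click 3 (0,0) count=0: revealed 4 new [(0,0) (0,1) (1,0) (1,1)] -> total=6
Click 4 (3,5) count=2: revealed 1 new [(3,5)] -> total=7

Answer: ##..#.
##....
......
....##
......
......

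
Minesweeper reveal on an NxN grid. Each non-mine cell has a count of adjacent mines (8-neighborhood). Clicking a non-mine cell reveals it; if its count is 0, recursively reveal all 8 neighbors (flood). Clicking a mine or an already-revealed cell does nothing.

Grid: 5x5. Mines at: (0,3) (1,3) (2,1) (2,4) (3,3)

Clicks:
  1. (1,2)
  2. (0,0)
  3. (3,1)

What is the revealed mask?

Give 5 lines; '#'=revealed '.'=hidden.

Click 1 (1,2) count=3: revealed 1 new [(1,2)] -> total=1
Click 2 (0,0) count=0: revealed 5 new [(0,0) (0,1) (0,2) (1,0) (1,1)] -> total=6
Click 3 (3,1) count=1: revealed 1 new [(3,1)] -> total=7

Answer: ###..
###..
.....
.#...
.....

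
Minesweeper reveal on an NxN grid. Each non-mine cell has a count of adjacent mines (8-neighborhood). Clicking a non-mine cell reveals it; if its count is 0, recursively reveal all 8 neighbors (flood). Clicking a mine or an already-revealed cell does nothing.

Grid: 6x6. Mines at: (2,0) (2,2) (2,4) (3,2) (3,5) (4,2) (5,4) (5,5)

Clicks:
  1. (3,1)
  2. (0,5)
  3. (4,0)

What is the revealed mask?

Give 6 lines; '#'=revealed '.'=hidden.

Click 1 (3,1) count=4: revealed 1 new [(3,1)] -> total=1
Click 2 (0,5) count=0: revealed 12 new [(0,0) (0,1) (0,2) (0,3) (0,4) (0,5) (1,0) (1,1) (1,2) (1,3) (1,4) (1,5)] -> total=13
Click 3 (4,0) count=0: revealed 5 new [(3,0) (4,0) (4,1) (5,0) (5,1)] -> total=18

Answer: ######
######
......
##....
##....
##....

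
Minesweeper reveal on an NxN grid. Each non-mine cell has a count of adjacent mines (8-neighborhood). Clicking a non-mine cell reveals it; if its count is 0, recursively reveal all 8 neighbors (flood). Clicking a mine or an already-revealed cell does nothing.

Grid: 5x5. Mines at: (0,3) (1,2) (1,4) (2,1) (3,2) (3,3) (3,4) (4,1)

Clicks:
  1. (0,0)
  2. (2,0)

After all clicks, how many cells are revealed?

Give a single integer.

Answer: 5

Derivation:
Click 1 (0,0) count=0: revealed 4 new [(0,0) (0,1) (1,0) (1,1)] -> total=4
Click 2 (2,0) count=1: revealed 1 new [(2,0)] -> total=5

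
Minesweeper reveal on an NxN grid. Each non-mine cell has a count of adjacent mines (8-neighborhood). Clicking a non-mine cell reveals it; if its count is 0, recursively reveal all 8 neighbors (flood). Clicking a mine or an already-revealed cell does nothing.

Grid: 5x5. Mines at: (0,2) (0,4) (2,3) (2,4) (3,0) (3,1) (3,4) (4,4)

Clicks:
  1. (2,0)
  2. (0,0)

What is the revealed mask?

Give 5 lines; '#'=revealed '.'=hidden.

Click 1 (2,0) count=2: revealed 1 new [(2,0)] -> total=1
Click 2 (0,0) count=0: revealed 5 new [(0,0) (0,1) (1,0) (1,1) (2,1)] -> total=6

Answer: ##...
##...
##...
.....
.....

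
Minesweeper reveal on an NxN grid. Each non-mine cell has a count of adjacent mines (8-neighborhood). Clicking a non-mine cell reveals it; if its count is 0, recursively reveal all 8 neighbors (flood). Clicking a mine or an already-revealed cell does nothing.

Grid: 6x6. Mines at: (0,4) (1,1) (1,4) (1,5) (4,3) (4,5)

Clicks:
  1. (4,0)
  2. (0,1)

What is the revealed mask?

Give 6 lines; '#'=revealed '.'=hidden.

Answer: .#....
......
###...
###...
###...
###...

Derivation:
Click 1 (4,0) count=0: revealed 12 new [(2,0) (2,1) (2,2) (3,0) (3,1) (3,2) (4,0) (4,1) (4,2) (5,0) (5,1) (5,2)] -> total=12
Click 2 (0,1) count=1: revealed 1 new [(0,1)] -> total=13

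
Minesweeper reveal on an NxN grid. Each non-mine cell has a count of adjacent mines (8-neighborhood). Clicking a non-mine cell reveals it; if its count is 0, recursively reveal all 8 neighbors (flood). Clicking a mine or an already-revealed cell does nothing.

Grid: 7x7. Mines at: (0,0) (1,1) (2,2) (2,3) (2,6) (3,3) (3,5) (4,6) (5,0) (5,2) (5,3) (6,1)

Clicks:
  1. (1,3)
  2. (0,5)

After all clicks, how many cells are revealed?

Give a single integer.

Answer: 10

Derivation:
Click 1 (1,3) count=2: revealed 1 new [(1,3)] -> total=1
Click 2 (0,5) count=0: revealed 9 new [(0,2) (0,3) (0,4) (0,5) (0,6) (1,2) (1,4) (1,5) (1,6)] -> total=10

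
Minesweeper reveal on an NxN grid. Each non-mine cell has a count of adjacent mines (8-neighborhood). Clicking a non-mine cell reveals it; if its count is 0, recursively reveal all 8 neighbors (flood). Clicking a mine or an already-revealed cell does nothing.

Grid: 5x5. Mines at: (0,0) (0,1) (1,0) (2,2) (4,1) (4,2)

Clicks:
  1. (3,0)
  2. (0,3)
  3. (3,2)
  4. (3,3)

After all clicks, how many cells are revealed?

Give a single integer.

Answer: 14

Derivation:
Click 1 (3,0) count=1: revealed 1 new [(3,0)] -> total=1
Click 2 (0,3) count=0: revealed 12 new [(0,2) (0,3) (0,4) (1,2) (1,3) (1,4) (2,3) (2,4) (3,3) (3,4) (4,3) (4,4)] -> total=13
Click 3 (3,2) count=3: revealed 1 new [(3,2)] -> total=14
Click 4 (3,3) count=2: revealed 0 new [(none)] -> total=14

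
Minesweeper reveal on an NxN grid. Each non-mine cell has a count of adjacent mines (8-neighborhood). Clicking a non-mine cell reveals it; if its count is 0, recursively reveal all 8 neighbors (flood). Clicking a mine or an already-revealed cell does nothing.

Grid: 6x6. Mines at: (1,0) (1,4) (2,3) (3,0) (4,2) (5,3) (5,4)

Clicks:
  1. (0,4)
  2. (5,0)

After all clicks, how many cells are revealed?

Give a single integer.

Click 1 (0,4) count=1: revealed 1 new [(0,4)] -> total=1
Click 2 (5,0) count=0: revealed 4 new [(4,0) (4,1) (5,0) (5,1)] -> total=5

Answer: 5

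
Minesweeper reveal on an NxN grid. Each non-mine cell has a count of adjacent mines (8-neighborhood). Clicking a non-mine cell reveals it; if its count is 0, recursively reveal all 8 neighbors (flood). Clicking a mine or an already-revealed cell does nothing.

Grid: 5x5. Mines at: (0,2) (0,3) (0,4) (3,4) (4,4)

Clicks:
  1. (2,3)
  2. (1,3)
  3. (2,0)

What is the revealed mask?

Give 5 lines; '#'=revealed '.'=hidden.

Click 1 (2,3) count=1: revealed 1 new [(2,3)] -> total=1
Click 2 (1,3) count=3: revealed 1 new [(1,3)] -> total=2
Click 3 (2,0) count=0: revealed 16 new [(0,0) (0,1) (1,0) (1,1) (1,2) (2,0) (2,1) (2,2) (3,0) (3,1) (3,2) (3,3) (4,0) (4,1) (4,2) (4,3)] -> total=18

Answer: ##...
####.
####.
####.
####.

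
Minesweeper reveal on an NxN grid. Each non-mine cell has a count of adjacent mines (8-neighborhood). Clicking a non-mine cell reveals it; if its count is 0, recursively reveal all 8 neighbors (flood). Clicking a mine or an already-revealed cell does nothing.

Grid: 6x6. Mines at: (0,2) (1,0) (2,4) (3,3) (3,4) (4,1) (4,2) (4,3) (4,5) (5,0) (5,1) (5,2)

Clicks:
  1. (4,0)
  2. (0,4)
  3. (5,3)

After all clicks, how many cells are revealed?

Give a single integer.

Click 1 (4,0) count=3: revealed 1 new [(4,0)] -> total=1
Click 2 (0,4) count=0: revealed 6 new [(0,3) (0,4) (0,5) (1,3) (1,4) (1,5)] -> total=7
Click 3 (5,3) count=3: revealed 1 new [(5,3)] -> total=8

Answer: 8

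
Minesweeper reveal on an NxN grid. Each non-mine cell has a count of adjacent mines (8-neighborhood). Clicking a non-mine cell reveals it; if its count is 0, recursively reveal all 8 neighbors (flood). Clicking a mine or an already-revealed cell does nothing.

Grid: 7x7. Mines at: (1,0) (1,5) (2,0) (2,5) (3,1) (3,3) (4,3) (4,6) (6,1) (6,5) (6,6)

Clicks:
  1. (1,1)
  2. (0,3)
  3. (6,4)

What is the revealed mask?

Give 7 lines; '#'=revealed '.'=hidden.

Answer: .####..
.####..
.####..
.......
.......
.......
....#..

Derivation:
Click 1 (1,1) count=2: revealed 1 new [(1,1)] -> total=1
Click 2 (0,3) count=0: revealed 11 new [(0,1) (0,2) (0,3) (0,4) (1,2) (1,3) (1,4) (2,1) (2,2) (2,3) (2,4)] -> total=12
Click 3 (6,4) count=1: revealed 1 new [(6,4)] -> total=13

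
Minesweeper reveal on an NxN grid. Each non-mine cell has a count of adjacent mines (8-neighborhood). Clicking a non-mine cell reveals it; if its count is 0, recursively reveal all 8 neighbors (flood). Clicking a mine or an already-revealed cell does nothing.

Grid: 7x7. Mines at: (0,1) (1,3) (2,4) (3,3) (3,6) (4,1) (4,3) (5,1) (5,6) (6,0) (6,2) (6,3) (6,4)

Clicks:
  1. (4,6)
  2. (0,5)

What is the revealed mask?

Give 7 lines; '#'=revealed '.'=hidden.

Click 1 (4,6) count=2: revealed 1 new [(4,6)] -> total=1
Click 2 (0,5) count=0: revealed 8 new [(0,4) (0,5) (0,6) (1,4) (1,5) (1,6) (2,5) (2,6)] -> total=9

Answer: ....###
....###
.....##
.......
......#
.......
.......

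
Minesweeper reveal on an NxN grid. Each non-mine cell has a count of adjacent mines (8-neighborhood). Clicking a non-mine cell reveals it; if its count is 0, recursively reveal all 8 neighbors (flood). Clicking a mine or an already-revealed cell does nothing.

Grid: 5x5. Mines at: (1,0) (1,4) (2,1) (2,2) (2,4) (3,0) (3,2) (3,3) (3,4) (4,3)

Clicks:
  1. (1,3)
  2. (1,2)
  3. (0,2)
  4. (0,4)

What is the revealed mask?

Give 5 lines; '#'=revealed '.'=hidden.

Answer: .####
.###.
.....
.....
.....

Derivation:
Click 1 (1,3) count=3: revealed 1 new [(1,3)] -> total=1
Click 2 (1,2) count=2: revealed 1 new [(1,2)] -> total=2
Click 3 (0,2) count=0: revealed 4 new [(0,1) (0,2) (0,3) (1,1)] -> total=6
Click 4 (0,4) count=1: revealed 1 new [(0,4)] -> total=7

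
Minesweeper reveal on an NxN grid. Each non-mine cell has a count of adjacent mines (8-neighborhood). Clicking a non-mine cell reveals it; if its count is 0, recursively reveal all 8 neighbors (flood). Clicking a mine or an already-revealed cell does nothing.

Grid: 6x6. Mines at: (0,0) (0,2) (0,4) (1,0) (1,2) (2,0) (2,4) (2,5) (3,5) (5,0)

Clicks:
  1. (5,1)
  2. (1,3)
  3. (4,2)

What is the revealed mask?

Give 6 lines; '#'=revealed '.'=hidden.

Answer: ......
...#..
.###..
.####.
.#####
.#####

Derivation:
Click 1 (5,1) count=1: revealed 1 new [(5,1)] -> total=1
Click 2 (1,3) count=4: revealed 1 new [(1,3)] -> total=2
Click 3 (4,2) count=0: revealed 16 new [(2,1) (2,2) (2,3) (3,1) (3,2) (3,3) (3,4) (4,1) (4,2) (4,3) (4,4) (4,5) (5,2) (5,3) (5,4) (5,5)] -> total=18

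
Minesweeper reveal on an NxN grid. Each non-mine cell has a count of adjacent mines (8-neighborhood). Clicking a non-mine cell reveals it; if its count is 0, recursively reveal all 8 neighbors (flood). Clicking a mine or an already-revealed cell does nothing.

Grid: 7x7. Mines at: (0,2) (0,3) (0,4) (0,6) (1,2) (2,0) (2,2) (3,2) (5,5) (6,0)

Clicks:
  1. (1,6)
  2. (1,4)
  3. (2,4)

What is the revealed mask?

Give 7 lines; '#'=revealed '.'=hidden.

Click 1 (1,6) count=1: revealed 1 new [(1,6)] -> total=1
Click 2 (1,4) count=2: revealed 1 new [(1,4)] -> total=2
Click 3 (2,4) count=0: revealed 14 new [(1,3) (1,5) (2,3) (2,4) (2,5) (2,6) (3,3) (3,4) (3,5) (3,6) (4,3) (4,4) (4,5) (4,6)] -> total=16

Answer: .......
...####
...####
...####
...####
.......
.......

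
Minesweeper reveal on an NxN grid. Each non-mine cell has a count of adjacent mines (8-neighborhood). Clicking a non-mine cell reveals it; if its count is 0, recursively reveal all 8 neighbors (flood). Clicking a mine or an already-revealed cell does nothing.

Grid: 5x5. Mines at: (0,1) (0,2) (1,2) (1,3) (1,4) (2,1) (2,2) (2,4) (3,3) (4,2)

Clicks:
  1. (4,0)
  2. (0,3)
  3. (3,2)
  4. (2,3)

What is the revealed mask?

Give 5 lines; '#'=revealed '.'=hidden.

Answer: ...#.
.....
...#.
###..
##...

Derivation:
Click 1 (4,0) count=0: revealed 4 new [(3,0) (3,1) (4,0) (4,1)] -> total=4
Click 2 (0,3) count=4: revealed 1 new [(0,3)] -> total=5
Click 3 (3,2) count=4: revealed 1 new [(3,2)] -> total=6
Click 4 (2,3) count=6: revealed 1 new [(2,3)] -> total=7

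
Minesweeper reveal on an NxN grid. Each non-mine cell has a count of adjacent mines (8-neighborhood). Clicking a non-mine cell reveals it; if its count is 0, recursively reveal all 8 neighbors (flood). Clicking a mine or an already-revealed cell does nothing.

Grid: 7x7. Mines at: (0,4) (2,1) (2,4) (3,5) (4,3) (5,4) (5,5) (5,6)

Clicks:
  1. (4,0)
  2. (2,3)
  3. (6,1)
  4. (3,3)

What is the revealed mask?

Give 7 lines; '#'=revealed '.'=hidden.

Click 1 (4,0) count=0: revealed 14 new [(3,0) (3,1) (3,2) (4,0) (4,1) (4,2) (5,0) (5,1) (5,2) (5,3) (6,0) (6,1) (6,2) (6,3)] -> total=14
Click 2 (2,3) count=1: revealed 1 new [(2,3)] -> total=15
Click 3 (6,1) count=0: revealed 0 new [(none)] -> total=15
Click 4 (3,3) count=2: revealed 1 new [(3,3)] -> total=16

Answer: .......
.......
...#...
####...
###....
####...
####...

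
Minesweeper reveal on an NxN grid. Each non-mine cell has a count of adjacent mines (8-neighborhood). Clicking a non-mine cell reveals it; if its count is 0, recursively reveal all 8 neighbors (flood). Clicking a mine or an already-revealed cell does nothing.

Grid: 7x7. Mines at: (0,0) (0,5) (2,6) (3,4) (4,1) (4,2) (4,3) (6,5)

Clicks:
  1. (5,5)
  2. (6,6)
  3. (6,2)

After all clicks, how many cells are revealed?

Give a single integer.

Answer: 12

Derivation:
Click 1 (5,5) count=1: revealed 1 new [(5,5)] -> total=1
Click 2 (6,6) count=1: revealed 1 new [(6,6)] -> total=2
Click 3 (6,2) count=0: revealed 10 new [(5,0) (5,1) (5,2) (5,3) (5,4) (6,0) (6,1) (6,2) (6,3) (6,4)] -> total=12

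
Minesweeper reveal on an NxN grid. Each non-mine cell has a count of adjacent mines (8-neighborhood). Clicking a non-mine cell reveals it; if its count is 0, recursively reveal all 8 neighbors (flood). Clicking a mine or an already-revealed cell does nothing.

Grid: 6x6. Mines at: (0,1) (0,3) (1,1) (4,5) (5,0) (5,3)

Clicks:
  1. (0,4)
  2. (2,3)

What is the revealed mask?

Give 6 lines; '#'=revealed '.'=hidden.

Answer: ....##
..####
######
######
#####.
......

Derivation:
Click 1 (0,4) count=1: revealed 1 new [(0,4)] -> total=1
Click 2 (2,3) count=0: revealed 22 new [(0,5) (1,2) (1,3) (1,4) (1,5) (2,0) (2,1) (2,2) (2,3) (2,4) (2,5) (3,0) (3,1) (3,2) (3,3) (3,4) (3,5) (4,0) (4,1) (4,2) (4,3) (4,4)] -> total=23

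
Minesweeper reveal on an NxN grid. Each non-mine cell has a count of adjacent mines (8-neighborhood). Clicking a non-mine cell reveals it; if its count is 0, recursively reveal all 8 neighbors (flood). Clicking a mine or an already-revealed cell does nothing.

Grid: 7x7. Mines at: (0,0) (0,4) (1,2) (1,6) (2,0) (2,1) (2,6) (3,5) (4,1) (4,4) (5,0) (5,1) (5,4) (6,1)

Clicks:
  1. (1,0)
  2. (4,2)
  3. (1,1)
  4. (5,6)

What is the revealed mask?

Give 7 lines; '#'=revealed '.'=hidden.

Click 1 (1,0) count=3: revealed 1 new [(1,0)] -> total=1
Click 2 (4,2) count=2: revealed 1 new [(4,2)] -> total=2
Click 3 (1,1) count=4: revealed 1 new [(1,1)] -> total=3
Click 4 (5,6) count=0: revealed 6 new [(4,5) (4,6) (5,5) (5,6) (6,5) (6,6)] -> total=9

Answer: .......
##.....
.......
.......
..#..##
.....##
.....##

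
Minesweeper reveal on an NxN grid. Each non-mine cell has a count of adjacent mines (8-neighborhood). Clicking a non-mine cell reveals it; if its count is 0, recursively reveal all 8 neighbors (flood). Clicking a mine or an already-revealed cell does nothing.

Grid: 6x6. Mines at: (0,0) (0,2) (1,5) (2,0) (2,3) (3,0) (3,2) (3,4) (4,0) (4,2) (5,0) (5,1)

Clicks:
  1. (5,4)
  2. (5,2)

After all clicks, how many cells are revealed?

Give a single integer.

Click 1 (5,4) count=0: revealed 6 new [(4,3) (4,4) (4,5) (5,3) (5,4) (5,5)] -> total=6
Click 2 (5,2) count=2: revealed 1 new [(5,2)] -> total=7

Answer: 7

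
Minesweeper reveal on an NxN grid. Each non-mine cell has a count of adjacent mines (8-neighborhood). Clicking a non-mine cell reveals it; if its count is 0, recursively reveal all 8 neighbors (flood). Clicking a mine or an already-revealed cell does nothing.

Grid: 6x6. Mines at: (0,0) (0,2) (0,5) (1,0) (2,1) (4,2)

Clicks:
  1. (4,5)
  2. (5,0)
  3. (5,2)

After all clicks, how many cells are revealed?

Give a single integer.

Click 1 (4,5) count=0: revealed 18 new [(1,2) (1,3) (1,4) (1,5) (2,2) (2,3) (2,4) (2,5) (3,2) (3,3) (3,4) (3,5) (4,3) (4,4) (4,5) (5,3) (5,4) (5,5)] -> total=18
Click 2 (5,0) count=0: revealed 6 new [(3,0) (3,1) (4,0) (4,1) (5,0) (5,1)] -> total=24
Click 3 (5,2) count=1: revealed 1 new [(5,2)] -> total=25

Answer: 25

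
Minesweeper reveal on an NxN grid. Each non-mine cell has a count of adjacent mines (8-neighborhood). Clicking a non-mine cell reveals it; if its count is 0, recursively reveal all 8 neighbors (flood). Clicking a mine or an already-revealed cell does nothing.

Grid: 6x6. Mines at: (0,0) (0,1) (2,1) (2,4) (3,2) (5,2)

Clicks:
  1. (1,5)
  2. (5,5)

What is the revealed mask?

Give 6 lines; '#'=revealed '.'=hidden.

Click 1 (1,5) count=1: revealed 1 new [(1,5)] -> total=1
Click 2 (5,5) count=0: revealed 9 new [(3,3) (3,4) (3,5) (4,3) (4,4) (4,5) (5,3) (5,4) (5,5)] -> total=10

Answer: ......
.....#
......
...###
...###
...###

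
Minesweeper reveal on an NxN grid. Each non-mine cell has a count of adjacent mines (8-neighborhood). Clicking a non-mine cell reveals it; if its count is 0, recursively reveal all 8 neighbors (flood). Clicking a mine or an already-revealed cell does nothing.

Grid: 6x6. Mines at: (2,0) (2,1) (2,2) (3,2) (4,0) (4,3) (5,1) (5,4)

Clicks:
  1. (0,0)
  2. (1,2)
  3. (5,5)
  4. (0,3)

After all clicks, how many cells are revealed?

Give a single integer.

Answer: 21

Derivation:
Click 1 (0,0) count=0: revealed 20 new [(0,0) (0,1) (0,2) (0,3) (0,4) (0,5) (1,0) (1,1) (1,2) (1,3) (1,4) (1,5) (2,3) (2,4) (2,5) (3,3) (3,4) (3,5) (4,4) (4,5)] -> total=20
Click 2 (1,2) count=2: revealed 0 new [(none)] -> total=20
Click 3 (5,5) count=1: revealed 1 new [(5,5)] -> total=21
Click 4 (0,3) count=0: revealed 0 new [(none)] -> total=21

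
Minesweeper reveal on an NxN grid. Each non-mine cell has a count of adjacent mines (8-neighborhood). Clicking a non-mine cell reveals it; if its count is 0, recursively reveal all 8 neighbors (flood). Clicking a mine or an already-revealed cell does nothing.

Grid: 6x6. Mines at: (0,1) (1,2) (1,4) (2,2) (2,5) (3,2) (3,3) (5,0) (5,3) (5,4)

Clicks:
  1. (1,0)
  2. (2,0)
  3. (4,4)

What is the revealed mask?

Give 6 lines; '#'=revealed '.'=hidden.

Click 1 (1,0) count=1: revealed 1 new [(1,0)] -> total=1
Click 2 (2,0) count=0: revealed 7 new [(1,1) (2,0) (2,1) (3,0) (3,1) (4,0) (4,1)] -> total=8
Click 3 (4,4) count=3: revealed 1 new [(4,4)] -> total=9

Answer: ......
##....
##....
##....
##..#.
......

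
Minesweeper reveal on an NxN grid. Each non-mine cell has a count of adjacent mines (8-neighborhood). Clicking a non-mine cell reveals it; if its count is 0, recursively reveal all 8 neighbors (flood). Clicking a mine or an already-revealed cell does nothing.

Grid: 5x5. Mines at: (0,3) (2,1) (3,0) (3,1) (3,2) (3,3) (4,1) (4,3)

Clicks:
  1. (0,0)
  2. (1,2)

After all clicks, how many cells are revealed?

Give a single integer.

Answer: 6

Derivation:
Click 1 (0,0) count=0: revealed 6 new [(0,0) (0,1) (0,2) (1,0) (1,1) (1,2)] -> total=6
Click 2 (1,2) count=2: revealed 0 new [(none)] -> total=6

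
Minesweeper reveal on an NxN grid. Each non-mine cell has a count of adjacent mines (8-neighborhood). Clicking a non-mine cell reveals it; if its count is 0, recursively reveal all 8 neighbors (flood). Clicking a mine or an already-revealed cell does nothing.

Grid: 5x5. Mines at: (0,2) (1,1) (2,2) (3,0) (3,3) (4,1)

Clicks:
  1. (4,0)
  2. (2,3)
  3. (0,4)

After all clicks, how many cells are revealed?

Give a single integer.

Click 1 (4,0) count=2: revealed 1 new [(4,0)] -> total=1
Click 2 (2,3) count=2: revealed 1 new [(2,3)] -> total=2
Click 3 (0,4) count=0: revealed 5 new [(0,3) (0,4) (1,3) (1,4) (2,4)] -> total=7

Answer: 7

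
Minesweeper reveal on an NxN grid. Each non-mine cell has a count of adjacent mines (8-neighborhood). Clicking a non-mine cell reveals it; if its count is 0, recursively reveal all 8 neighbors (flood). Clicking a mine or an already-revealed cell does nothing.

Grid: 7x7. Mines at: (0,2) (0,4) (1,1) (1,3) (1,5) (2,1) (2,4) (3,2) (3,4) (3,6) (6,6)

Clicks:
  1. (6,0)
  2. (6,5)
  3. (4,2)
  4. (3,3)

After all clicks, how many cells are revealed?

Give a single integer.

Answer: 21

Derivation:
Click 1 (6,0) count=0: revealed 20 new [(3,0) (3,1) (4,0) (4,1) (4,2) (4,3) (4,4) (4,5) (5,0) (5,1) (5,2) (5,3) (5,4) (5,5) (6,0) (6,1) (6,2) (6,3) (6,4) (6,5)] -> total=20
Click 2 (6,5) count=1: revealed 0 new [(none)] -> total=20
Click 3 (4,2) count=1: revealed 0 new [(none)] -> total=20
Click 4 (3,3) count=3: revealed 1 new [(3,3)] -> total=21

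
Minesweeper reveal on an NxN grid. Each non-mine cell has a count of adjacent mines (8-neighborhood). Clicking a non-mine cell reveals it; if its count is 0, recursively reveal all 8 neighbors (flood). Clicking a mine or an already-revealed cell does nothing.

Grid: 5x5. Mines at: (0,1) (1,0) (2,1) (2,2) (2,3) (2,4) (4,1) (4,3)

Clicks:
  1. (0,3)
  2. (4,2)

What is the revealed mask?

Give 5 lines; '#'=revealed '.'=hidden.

Answer: ..###
..###
.....
.....
..#..

Derivation:
Click 1 (0,3) count=0: revealed 6 new [(0,2) (0,3) (0,4) (1,2) (1,3) (1,4)] -> total=6
Click 2 (4,2) count=2: revealed 1 new [(4,2)] -> total=7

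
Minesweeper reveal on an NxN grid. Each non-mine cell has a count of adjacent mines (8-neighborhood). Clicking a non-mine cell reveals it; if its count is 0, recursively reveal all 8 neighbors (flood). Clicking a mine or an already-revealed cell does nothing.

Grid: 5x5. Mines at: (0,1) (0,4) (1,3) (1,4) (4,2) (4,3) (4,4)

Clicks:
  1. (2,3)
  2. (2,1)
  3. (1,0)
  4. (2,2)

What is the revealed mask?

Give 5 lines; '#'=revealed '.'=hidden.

Click 1 (2,3) count=2: revealed 1 new [(2,3)] -> total=1
Click 2 (2,1) count=0: revealed 11 new [(1,0) (1,1) (1,2) (2,0) (2,1) (2,2) (3,0) (3,1) (3,2) (4,0) (4,1)] -> total=12
Click 3 (1,0) count=1: revealed 0 new [(none)] -> total=12
Click 4 (2,2) count=1: revealed 0 new [(none)] -> total=12

Answer: .....
###..
####.
###..
##...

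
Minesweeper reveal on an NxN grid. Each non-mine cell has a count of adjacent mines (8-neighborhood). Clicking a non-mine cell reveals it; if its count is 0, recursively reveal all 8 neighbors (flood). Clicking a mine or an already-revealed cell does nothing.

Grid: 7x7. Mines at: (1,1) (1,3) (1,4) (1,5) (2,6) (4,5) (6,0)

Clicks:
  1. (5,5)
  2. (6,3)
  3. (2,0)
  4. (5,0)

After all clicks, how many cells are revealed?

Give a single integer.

Answer: 28

Derivation:
Click 1 (5,5) count=1: revealed 1 new [(5,5)] -> total=1
Click 2 (6,3) count=0: revealed 27 new [(2,0) (2,1) (2,2) (2,3) (2,4) (3,0) (3,1) (3,2) (3,3) (3,4) (4,0) (4,1) (4,2) (4,3) (4,4) (5,0) (5,1) (5,2) (5,3) (5,4) (5,6) (6,1) (6,2) (6,3) (6,4) (6,5) (6,6)] -> total=28
Click 3 (2,0) count=1: revealed 0 new [(none)] -> total=28
Click 4 (5,0) count=1: revealed 0 new [(none)] -> total=28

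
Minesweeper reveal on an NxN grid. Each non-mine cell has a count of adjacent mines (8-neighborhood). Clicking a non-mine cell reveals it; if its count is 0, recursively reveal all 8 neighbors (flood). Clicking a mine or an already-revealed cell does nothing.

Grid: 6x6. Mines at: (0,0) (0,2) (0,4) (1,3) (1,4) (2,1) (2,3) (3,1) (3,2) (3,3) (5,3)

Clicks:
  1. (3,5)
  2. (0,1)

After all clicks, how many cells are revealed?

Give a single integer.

Answer: 9

Derivation:
Click 1 (3,5) count=0: revealed 8 new [(2,4) (2,5) (3,4) (3,5) (4,4) (4,5) (5,4) (5,5)] -> total=8
Click 2 (0,1) count=2: revealed 1 new [(0,1)] -> total=9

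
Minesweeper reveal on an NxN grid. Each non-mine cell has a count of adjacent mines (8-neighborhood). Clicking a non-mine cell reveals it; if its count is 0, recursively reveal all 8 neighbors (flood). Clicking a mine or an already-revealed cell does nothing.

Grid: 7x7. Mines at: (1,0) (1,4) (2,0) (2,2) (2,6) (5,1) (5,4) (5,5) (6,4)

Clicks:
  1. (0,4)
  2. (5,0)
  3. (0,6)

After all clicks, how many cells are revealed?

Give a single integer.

Answer: 6

Derivation:
Click 1 (0,4) count=1: revealed 1 new [(0,4)] -> total=1
Click 2 (5,0) count=1: revealed 1 new [(5,0)] -> total=2
Click 3 (0,6) count=0: revealed 4 new [(0,5) (0,6) (1,5) (1,6)] -> total=6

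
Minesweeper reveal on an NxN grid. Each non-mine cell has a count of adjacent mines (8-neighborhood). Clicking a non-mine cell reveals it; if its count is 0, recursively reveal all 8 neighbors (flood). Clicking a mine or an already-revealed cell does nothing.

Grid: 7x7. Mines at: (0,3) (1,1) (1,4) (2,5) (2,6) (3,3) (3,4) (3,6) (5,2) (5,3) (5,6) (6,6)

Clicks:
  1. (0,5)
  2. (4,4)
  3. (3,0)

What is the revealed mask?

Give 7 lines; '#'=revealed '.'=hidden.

Click 1 (0,5) count=1: revealed 1 new [(0,5)] -> total=1
Click 2 (4,4) count=3: revealed 1 new [(4,4)] -> total=2
Click 3 (3,0) count=0: revealed 13 new [(2,0) (2,1) (2,2) (3,0) (3,1) (3,2) (4,0) (4,1) (4,2) (5,0) (5,1) (6,0) (6,1)] -> total=15

Answer: .....#.
.......
###....
###....
###.#..
##.....
##.....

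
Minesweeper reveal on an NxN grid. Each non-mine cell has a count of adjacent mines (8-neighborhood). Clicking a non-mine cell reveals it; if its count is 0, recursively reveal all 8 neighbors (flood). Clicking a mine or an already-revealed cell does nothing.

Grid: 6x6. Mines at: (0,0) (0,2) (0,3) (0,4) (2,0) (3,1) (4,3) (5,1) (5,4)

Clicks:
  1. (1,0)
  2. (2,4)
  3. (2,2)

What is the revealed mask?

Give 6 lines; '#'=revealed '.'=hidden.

Answer: ......
#.####
..####
..####
....##
......

Derivation:
Click 1 (1,0) count=2: revealed 1 new [(1,0)] -> total=1
Click 2 (2,4) count=0: revealed 14 new [(1,2) (1,3) (1,4) (1,5) (2,2) (2,3) (2,4) (2,5) (3,2) (3,3) (3,4) (3,5) (4,4) (4,5)] -> total=15
Click 3 (2,2) count=1: revealed 0 new [(none)] -> total=15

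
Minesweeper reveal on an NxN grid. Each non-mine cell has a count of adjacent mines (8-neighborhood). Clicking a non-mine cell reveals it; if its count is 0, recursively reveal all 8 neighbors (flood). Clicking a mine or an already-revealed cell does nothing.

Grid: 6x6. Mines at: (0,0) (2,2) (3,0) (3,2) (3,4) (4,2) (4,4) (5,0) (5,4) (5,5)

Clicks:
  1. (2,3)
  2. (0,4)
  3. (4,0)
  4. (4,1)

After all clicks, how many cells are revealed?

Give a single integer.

Click 1 (2,3) count=3: revealed 1 new [(2,3)] -> total=1
Click 2 (0,4) count=0: revealed 12 new [(0,1) (0,2) (0,3) (0,4) (0,5) (1,1) (1,2) (1,3) (1,4) (1,5) (2,4) (2,5)] -> total=13
Click 3 (4,0) count=2: revealed 1 new [(4,0)] -> total=14
Click 4 (4,1) count=4: revealed 1 new [(4,1)] -> total=15

Answer: 15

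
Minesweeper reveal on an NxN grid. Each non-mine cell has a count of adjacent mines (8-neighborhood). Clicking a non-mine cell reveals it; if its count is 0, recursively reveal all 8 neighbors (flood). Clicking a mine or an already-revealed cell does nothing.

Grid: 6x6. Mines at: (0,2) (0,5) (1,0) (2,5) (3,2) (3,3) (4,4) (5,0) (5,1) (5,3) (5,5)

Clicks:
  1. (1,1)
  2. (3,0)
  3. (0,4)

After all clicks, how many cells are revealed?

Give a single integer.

Answer: 8

Derivation:
Click 1 (1,1) count=2: revealed 1 new [(1,1)] -> total=1
Click 2 (3,0) count=0: revealed 6 new [(2,0) (2,1) (3,0) (3,1) (4,0) (4,1)] -> total=7
Click 3 (0,4) count=1: revealed 1 new [(0,4)] -> total=8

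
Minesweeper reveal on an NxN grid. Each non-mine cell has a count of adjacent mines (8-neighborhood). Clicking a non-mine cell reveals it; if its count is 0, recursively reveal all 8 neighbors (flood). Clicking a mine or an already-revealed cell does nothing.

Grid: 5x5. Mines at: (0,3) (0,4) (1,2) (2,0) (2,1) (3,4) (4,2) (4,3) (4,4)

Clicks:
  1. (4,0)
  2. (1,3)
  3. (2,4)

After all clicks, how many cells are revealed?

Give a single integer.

Click 1 (4,0) count=0: revealed 4 new [(3,0) (3,1) (4,0) (4,1)] -> total=4
Click 2 (1,3) count=3: revealed 1 new [(1,3)] -> total=5
Click 3 (2,4) count=1: revealed 1 new [(2,4)] -> total=6

Answer: 6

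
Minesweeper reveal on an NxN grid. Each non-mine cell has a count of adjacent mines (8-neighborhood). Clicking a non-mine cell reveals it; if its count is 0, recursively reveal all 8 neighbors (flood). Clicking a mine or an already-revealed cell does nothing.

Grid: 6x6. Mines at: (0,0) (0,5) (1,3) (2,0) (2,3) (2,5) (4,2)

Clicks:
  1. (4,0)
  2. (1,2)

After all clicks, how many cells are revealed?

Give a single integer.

Answer: 7

Derivation:
Click 1 (4,0) count=0: revealed 6 new [(3,0) (3,1) (4,0) (4,1) (5,0) (5,1)] -> total=6
Click 2 (1,2) count=2: revealed 1 new [(1,2)] -> total=7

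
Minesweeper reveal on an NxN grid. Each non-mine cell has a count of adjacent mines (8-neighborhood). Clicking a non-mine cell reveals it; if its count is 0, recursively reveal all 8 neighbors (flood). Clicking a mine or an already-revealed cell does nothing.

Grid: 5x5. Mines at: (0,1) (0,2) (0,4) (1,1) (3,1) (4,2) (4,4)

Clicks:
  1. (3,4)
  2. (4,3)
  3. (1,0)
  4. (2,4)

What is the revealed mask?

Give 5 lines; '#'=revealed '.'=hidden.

Answer: .....
#.###
..###
..###
...#.

Derivation:
Click 1 (3,4) count=1: revealed 1 new [(3,4)] -> total=1
Click 2 (4,3) count=2: revealed 1 new [(4,3)] -> total=2
Click 3 (1,0) count=2: revealed 1 new [(1,0)] -> total=3
Click 4 (2,4) count=0: revealed 8 new [(1,2) (1,3) (1,4) (2,2) (2,3) (2,4) (3,2) (3,3)] -> total=11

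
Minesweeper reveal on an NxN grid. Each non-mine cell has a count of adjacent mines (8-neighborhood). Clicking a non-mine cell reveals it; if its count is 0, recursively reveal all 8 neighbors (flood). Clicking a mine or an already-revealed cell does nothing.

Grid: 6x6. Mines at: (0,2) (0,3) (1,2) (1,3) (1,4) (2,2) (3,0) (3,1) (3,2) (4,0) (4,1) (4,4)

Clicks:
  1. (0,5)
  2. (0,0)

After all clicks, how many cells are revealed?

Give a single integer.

Answer: 7

Derivation:
Click 1 (0,5) count=1: revealed 1 new [(0,5)] -> total=1
Click 2 (0,0) count=0: revealed 6 new [(0,0) (0,1) (1,0) (1,1) (2,0) (2,1)] -> total=7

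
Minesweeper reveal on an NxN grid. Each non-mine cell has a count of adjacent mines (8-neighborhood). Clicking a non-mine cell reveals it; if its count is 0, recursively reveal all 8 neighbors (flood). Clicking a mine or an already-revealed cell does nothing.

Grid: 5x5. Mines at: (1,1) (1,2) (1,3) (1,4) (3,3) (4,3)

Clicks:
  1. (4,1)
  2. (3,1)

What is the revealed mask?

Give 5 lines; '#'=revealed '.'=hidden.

Answer: .....
.....
###..
###..
###..

Derivation:
Click 1 (4,1) count=0: revealed 9 new [(2,0) (2,1) (2,2) (3,0) (3,1) (3,2) (4,0) (4,1) (4,2)] -> total=9
Click 2 (3,1) count=0: revealed 0 new [(none)] -> total=9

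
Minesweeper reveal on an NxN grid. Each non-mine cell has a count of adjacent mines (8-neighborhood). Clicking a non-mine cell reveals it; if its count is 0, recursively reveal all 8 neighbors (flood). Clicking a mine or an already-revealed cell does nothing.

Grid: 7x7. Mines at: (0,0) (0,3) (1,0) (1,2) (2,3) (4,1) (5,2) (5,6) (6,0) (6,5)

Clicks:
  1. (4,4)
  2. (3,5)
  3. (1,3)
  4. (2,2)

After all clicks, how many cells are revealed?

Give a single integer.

Answer: 22

Derivation:
Click 1 (4,4) count=0: revealed 20 new [(0,4) (0,5) (0,6) (1,4) (1,5) (1,6) (2,4) (2,5) (2,6) (3,3) (3,4) (3,5) (3,6) (4,3) (4,4) (4,5) (4,6) (5,3) (5,4) (5,5)] -> total=20
Click 2 (3,5) count=0: revealed 0 new [(none)] -> total=20
Click 3 (1,3) count=3: revealed 1 new [(1,3)] -> total=21
Click 4 (2,2) count=2: revealed 1 new [(2,2)] -> total=22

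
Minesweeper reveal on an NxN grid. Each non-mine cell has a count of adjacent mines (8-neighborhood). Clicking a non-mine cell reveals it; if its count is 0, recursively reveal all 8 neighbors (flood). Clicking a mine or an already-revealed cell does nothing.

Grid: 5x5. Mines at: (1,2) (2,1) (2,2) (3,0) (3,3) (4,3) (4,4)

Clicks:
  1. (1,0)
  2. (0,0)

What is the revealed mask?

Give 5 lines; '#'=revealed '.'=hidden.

Answer: ##...
##...
.....
.....
.....

Derivation:
Click 1 (1,0) count=1: revealed 1 new [(1,0)] -> total=1
Click 2 (0,0) count=0: revealed 3 new [(0,0) (0,1) (1,1)] -> total=4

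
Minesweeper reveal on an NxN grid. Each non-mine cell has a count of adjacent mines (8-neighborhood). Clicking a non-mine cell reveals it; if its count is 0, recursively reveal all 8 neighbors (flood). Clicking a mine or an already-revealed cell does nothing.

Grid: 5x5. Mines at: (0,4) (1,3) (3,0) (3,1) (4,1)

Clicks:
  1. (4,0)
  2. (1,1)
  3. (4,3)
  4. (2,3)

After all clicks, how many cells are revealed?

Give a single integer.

Click 1 (4,0) count=3: revealed 1 new [(4,0)] -> total=1
Click 2 (1,1) count=0: revealed 9 new [(0,0) (0,1) (0,2) (1,0) (1,1) (1,2) (2,0) (2,1) (2,2)] -> total=10
Click 3 (4,3) count=0: revealed 8 new [(2,3) (2,4) (3,2) (3,3) (3,4) (4,2) (4,3) (4,4)] -> total=18
Click 4 (2,3) count=1: revealed 0 new [(none)] -> total=18

Answer: 18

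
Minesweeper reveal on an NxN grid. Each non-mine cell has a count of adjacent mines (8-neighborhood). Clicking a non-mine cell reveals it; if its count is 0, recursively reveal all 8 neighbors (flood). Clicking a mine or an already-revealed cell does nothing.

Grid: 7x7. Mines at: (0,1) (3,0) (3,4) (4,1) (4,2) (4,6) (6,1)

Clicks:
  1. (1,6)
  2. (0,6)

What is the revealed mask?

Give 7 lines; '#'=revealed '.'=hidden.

Answer: ..#####
.######
.######
.###.##
.......
.......
.......

Derivation:
Click 1 (1,6) count=0: revealed 22 new [(0,2) (0,3) (0,4) (0,5) (0,6) (1,1) (1,2) (1,3) (1,4) (1,5) (1,6) (2,1) (2,2) (2,3) (2,4) (2,5) (2,6) (3,1) (3,2) (3,3) (3,5) (3,6)] -> total=22
Click 2 (0,6) count=0: revealed 0 new [(none)] -> total=22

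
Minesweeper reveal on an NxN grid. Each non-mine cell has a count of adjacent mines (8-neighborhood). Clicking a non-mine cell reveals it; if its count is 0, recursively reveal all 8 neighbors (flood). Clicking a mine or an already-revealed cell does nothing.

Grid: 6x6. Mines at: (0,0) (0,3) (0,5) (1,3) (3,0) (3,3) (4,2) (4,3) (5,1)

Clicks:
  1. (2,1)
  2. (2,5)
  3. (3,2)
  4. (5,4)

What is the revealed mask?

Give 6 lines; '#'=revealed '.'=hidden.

Answer: ......
....##
.#..##
..#.##
....##
....##

Derivation:
Click 1 (2,1) count=1: revealed 1 new [(2,1)] -> total=1
Click 2 (2,5) count=0: revealed 10 new [(1,4) (1,5) (2,4) (2,5) (3,4) (3,5) (4,4) (4,5) (5,4) (5,5)] -> total=11
Click 3 (3,2) count=3: revealed 1 new [(3,2)] -> total=12
Click 4 (5,4) count=1: revealed 0 new [(none)] -> total=12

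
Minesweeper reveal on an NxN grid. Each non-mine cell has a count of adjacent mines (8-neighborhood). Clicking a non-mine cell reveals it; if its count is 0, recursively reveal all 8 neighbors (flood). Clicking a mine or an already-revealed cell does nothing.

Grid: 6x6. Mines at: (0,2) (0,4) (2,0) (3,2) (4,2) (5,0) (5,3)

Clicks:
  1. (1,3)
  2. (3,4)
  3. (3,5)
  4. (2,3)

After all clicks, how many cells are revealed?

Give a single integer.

Click 1 (1,3) count=2: revealed 1 new [(1,3)] -> total=1
Click 2 (3,4) count=0: revealed 13 new [(1,4) (1,5) (2,3) (2,4) (2,5) (3,3) (3,4) (3,5) (4,3) (4,4) (4,5) (5,4) (5,5)] -> total=14
Click 3 (3,5) count=0: revealed 0 new [(none)] -> total=14
Click 4 (2,3) count=1: revealed 0 new [(none)] -> total=14

Answer: 14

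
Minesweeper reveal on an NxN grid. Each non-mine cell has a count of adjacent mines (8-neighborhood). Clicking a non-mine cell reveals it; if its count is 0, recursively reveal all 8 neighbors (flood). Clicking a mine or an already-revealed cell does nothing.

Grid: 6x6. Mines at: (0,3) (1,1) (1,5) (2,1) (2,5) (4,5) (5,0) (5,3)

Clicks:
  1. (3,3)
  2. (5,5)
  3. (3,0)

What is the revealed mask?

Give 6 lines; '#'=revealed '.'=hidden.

Click 1 (3,3) count=0: revealed 12 new [(1,2) (1,3) (1,4) (2,2) (2,3) (2,4) (3,2) (3,3) (3,4) (4,2) (4,3) (4,4)] -> total=12
Click 2 (5,5) count=1: revealed 1 new [(5,5)] -> total=13
Click 3 (3,0) count=1: revealed 1 new [(3,0)] -> total=14

Answer: ......
..###.
..###.
#.###.
..###.
.....#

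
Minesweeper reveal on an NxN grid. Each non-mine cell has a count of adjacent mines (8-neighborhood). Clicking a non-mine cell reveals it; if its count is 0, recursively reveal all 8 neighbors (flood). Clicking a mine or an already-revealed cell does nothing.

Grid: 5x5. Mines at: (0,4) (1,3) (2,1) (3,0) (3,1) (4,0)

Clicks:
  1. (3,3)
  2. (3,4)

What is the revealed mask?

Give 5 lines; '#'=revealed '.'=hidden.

Click 1 (3,3) count=0: revealed 9 new [(2,2) (2,3) (2,4) (3,2) (3,3) (3,4) (4,2) (4,3) (4,4)] -> total=9
Click 2 (3,4) count=0: revealed 0 new [(none)] -> total=9

Answer: .....
.....
..###
..###
..###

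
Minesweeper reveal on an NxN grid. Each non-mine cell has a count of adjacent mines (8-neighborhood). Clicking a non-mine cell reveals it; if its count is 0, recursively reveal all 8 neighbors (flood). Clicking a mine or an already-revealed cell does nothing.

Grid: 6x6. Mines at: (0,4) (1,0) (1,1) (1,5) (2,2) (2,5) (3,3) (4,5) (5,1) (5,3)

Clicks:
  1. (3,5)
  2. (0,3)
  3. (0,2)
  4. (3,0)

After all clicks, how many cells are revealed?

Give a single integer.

Click 1 (3,5) count=2: revealed 1 new [(3,5)] -> total=1
Click 2 (0,3) count=1: revealed 1 new [(0,3)] -> total=2
Click 3 (0,2) count=1: revealed 1 new [(0,2)] -> total=3
Click 4 (3,0) count=0: revealed 6 new [(2,0) (2,1) (3,0) (3,1) (4,0) (4,1)] -> total=9

Answer: 9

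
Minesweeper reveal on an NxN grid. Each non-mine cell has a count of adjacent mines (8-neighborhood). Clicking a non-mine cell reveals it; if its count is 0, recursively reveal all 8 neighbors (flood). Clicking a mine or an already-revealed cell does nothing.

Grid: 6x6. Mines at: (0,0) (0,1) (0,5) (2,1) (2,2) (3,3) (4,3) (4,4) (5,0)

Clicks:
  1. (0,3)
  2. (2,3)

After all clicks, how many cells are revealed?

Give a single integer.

Click 1 (0,3) count=0: revealed 6 new [(0,2) (0,3) (0,4) (1,2) (1,3) (1,4)] -> total=6
Click 2 (2,3) count=2: revealed 1 new [(2,3)] -> total=7

Answer: 7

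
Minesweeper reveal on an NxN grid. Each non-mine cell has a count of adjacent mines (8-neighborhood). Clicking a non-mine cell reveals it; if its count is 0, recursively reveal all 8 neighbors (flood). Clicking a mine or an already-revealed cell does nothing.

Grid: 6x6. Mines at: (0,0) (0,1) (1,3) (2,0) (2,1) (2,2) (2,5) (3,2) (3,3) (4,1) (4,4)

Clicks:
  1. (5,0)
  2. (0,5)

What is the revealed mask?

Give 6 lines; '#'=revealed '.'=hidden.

Click 1 (5,0) count=1: revealed 1 new [(5,0)] -> total=1
Click 2 (0,5) count=0: revealed 4 new [(0,4) (0,5) (1,4) (1,5)] -> total=5

Answer: ....##
....##
......
......
......
#.....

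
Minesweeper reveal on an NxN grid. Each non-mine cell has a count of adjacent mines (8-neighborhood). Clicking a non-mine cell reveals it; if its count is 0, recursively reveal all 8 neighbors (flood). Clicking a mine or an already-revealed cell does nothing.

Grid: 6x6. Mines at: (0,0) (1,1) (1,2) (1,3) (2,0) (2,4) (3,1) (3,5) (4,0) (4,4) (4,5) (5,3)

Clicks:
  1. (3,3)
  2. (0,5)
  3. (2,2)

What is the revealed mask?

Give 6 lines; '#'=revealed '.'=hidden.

Answer: ....##
....##
..#...
...#..
......
......

Derivation:
Click 1 (3,3) count=2: revealed 1 new [(3,3)] -> total=1
Click 2 (0,5) count=0: revealed 4 new [(0,4) (0,5) (1,4) (1,5)] -> total=5
Click 3 (2,2) count=4: revealed 1 new [(2,2)] -> total=6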